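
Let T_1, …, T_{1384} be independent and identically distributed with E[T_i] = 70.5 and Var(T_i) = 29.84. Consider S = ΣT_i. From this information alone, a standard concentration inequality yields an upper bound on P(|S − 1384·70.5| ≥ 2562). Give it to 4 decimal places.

With mean and variance of each term known, Chebyshev's inequality bounds the deviation of the sum (or sample mean).
Var(S) = n·Var(T_i) = 1384·29.84 = 41298.56.
Chebyshev: P(|S − 1384·70.5| ≥ 2562) ≤ Var(S)/2562² = 41298.56/6563844 = 0.0063.

0.0063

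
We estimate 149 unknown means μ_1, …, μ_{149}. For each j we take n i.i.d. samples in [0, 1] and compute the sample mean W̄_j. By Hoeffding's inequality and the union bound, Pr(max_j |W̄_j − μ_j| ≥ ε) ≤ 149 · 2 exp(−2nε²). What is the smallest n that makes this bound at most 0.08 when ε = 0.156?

169

Need 2·149·exp(−2nε²) ≤ 0.08, i.e. exp(−2nε²) ≤ 0.08/298.
So 2nε² ≥ ln(298/0.08) = 8.222822.
Hence n ≥ 8.222822/(2·0.156²) = 168.944.
The smallest integer n is 169.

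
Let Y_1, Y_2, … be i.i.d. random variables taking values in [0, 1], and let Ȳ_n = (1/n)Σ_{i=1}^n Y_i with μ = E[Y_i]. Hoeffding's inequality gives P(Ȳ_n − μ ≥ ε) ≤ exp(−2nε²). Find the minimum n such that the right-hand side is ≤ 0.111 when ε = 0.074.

Require exp(−2nε²) ≤ 0.111, i.e. 2nε² ≥ ln(1/0.111) = 2.198225.
So n ≥ 2.198225 / (2·0.074²) = 200.714.
The smallest integer n is 201.

201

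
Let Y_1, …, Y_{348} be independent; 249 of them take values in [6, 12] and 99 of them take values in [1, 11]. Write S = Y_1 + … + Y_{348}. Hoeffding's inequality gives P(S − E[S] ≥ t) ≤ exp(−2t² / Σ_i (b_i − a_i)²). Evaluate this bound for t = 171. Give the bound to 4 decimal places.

Σ(b_i − a_i)² = 249·6² + 99·10² = 18864.
Exponent = 2·171² / 18864 = 3.10019.
Bound = exp(−3.10019) = 0.04504.

0.0450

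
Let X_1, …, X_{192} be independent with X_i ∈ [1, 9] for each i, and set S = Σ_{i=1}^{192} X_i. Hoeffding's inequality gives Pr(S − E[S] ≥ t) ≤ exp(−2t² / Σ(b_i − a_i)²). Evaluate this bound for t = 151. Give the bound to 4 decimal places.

0.0245

Σ(b_i − a_i)² = 192·(8)² = 12288.
Exponent = 2·151²/12288 = 3.7111.
Bound = exp(−3.7111) = 0.02445.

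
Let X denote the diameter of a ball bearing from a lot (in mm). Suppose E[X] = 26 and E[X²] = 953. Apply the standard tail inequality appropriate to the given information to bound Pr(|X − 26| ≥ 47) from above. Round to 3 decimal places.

0.125

The first two moments determine the variance, so Chebyshev's inequality is the sharpest standard bound available.
Var(X) = E[X²] − (E[X])² = 953 − 676 = 277.
Chebyshev's inequality: Pr(|X − μ| ≥ t) ≤ Var(X)/t² = 277/2209 = 0.1254.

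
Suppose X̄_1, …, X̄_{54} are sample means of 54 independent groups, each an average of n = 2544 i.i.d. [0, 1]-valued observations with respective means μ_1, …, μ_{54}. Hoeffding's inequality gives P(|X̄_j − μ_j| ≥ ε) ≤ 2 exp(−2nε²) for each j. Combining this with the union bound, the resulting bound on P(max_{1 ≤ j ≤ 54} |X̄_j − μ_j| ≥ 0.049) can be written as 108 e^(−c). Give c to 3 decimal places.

12.216

Union bound over the 54 events: P(max_{1 ≤ j ≤ 54} |X̄_j − μ_j| ≥ 0.049) ≤ 54·2·exp(−2nε²) = 108 exp(−2·2544·0.049²).
So c = 2·2544·0.049² = 12.2163.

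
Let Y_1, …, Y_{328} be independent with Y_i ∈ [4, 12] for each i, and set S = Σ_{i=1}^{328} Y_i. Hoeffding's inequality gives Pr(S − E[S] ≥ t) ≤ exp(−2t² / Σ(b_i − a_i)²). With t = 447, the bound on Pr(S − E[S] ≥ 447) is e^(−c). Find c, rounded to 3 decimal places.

19.037

Σ(b_i − a_i)² = 328·(8)² = 20992.
c = 2t²/20992 = 2·447²/20992 = 19.0367.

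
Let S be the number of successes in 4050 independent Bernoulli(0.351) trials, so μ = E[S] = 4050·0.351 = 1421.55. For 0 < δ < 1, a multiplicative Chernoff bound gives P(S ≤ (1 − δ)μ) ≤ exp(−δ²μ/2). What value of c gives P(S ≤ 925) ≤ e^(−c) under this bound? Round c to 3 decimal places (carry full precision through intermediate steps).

Write 925 = (1 − δ)μ, so δ = 1 − 925/1421.55 = 0.3493018…
Then the exponent is δ²μ/2 = (μ − 925)²/(2μ) = 86.722909.

86.723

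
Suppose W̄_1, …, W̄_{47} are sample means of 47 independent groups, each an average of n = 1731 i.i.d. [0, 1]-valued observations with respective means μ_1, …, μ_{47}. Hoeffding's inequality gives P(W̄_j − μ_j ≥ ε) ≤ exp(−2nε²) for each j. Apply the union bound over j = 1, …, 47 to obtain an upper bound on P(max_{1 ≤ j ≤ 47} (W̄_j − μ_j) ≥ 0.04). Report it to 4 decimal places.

Per-experiment Hoeffding bound: exp(−2·1731·0.04²) = exp(−5.53920) = 0.0039297.
Union bound over 47 events: 47·0.0039297 = 0.18469.

0.1847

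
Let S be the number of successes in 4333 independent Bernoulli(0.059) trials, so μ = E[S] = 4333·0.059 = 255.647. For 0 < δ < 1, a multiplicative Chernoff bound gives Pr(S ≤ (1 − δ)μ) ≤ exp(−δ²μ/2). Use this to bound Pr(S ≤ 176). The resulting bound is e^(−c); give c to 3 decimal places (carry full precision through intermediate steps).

12.407

Write 176 = (1 − δ)μ, so δ = 1 − 176/255.647 = 0.3115507…
Then the exponent is δ²μ/2 = (μ − 176)²/(2μ) = 12.407039.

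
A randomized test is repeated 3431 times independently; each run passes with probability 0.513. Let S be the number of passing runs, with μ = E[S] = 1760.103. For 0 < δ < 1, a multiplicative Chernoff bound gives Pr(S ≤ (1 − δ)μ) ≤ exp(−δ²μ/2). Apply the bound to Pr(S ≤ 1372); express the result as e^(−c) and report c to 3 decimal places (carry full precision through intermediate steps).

42.788

Write 1372 = (1 − δ)μ, so δ = 1 − 1372/1760.103 = 0.2205002…
Then the exponent is δ²μ/2 = (μ − 1372)²/(2μ) = 42.788388.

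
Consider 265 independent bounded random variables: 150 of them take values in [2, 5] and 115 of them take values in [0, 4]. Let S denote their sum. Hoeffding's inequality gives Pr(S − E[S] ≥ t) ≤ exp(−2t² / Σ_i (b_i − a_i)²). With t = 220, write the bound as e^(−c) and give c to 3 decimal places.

30.345

Σ(b_i − a_i)² = 150·3² + 115·4² = 3190.
c = 2t² / 3190 = 2·220² / 3190 = 30.3448.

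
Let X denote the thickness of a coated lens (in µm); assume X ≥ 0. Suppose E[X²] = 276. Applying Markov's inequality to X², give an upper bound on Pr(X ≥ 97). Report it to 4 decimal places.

0.0293

Since X ≥ 0, the event {X ≥ 97} is the same as {X² ≥ 9409}.
Markov's inequality applied to X² gives Pr(X² ≥ 9409) ≤ E[X²]/9409 = 276/9409 = 0.0293.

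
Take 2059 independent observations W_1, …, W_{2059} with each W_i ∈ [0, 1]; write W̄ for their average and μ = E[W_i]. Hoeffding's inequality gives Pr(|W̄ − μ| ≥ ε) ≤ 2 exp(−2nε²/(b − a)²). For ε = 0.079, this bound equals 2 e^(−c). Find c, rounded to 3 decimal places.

25.700

c = 2nε²/(b − a)² = 2·2059·0.079² / 1² = 25.7004.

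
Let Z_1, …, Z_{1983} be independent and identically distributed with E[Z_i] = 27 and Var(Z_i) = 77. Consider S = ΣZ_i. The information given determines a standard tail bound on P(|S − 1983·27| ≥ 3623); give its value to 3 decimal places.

0.012

With mean and variance of each term known, Chebyshev's inequality bounds the deviation of the sum (or sample mean).
Var(S) = n·Var(Z_i) = 1983·77 = 152691.
Chebyshev: P(|S − 1983·27| ≥ 3623) ≤ Var(S)/3623² = 152691/13126129 = 0.0116.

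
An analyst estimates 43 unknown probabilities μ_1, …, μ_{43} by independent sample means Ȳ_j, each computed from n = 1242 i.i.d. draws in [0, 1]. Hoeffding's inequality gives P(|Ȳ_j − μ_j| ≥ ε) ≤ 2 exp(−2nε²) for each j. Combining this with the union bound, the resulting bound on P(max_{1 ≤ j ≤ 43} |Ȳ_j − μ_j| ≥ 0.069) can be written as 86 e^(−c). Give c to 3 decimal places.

11.826

Union bound over the 43 events: P(max_{1 ≤ j ≤ 43} |Ȳ_j − μ_j| ≥ 0.069) ≤ 43·2·exp(−2nε²) = 86 exp(−2·1242·0.069²).
So c = 2·1242·0.069² = 11.8263.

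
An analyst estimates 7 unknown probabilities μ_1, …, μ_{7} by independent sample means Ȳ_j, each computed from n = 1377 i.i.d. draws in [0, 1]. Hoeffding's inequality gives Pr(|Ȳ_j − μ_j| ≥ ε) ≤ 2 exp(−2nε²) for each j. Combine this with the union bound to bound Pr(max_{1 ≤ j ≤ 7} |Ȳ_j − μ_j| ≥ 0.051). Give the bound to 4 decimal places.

Per-experiment Hoeffding bound: 2·exp(−2·1377·0.051²) = 2·exp(−7.16315) = 0.0015492.
Union bound over 7 events: 7·0.0015492 = 0.01084.

0.0108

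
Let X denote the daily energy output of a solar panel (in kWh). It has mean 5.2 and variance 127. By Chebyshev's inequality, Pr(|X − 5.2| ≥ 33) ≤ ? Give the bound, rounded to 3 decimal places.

Chebyshev: Pr(|X − μ| ≥ t) ≤ Var(X)/t².
Bound = 127 / 1089 = 0.1166.

0.117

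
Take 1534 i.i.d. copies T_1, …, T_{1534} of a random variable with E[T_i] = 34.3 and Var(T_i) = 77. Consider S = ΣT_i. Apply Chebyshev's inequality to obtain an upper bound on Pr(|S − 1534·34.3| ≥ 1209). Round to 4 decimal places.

0.0808

Var(S) = n·Var(T_i) = 1534·77 = 118118.
Chebyshev: Pr(|S − 1534·34.3| ≥ 1209) ≤ Var(S)/1209² = 118118/1461681 = 0.0808.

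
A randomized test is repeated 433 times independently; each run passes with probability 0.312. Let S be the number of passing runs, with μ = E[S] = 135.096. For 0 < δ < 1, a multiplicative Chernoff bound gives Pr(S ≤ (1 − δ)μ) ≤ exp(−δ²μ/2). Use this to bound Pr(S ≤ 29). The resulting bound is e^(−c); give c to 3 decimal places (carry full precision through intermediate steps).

Write 29 = (1 − δ)μ, so δ = 1 − 29/135.096 = 0.7853378…
Then the exponent is δ²μ/2 = (μ − 29)²/(2μ) = 41.660601.

41.661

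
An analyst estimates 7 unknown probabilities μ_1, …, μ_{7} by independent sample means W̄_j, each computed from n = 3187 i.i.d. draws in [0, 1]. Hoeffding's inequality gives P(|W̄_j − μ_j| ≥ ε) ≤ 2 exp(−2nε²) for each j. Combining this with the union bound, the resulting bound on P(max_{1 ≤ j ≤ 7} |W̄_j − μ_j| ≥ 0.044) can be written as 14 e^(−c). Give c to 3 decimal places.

Union bound over the 7 events: P(max_{1 ≤ j ≤ 7} |W̄_j − μ_j| ≥ 0.044) ≤ 7·2·exp(−2nε²) = 14 exp(−2·3187·0.044²).
So c = 2·3187·0.044² = 12.3401.

12.340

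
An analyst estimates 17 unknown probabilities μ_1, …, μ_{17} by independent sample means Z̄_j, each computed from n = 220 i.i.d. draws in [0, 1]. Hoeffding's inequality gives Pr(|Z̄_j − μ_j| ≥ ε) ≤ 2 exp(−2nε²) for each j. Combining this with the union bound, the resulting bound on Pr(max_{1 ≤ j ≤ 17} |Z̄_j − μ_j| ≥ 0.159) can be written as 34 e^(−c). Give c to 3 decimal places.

11.124

Union bound over the 17 events: Pr(max_{1 ≤ j ≤ 17} |Z̄_j − μ_j| ≥ 0.159) ≤ 17·2·exp(−2nε²) = 34 exp(−2·220·0.159²).
So c = 2·220·0.159² = 11.1236.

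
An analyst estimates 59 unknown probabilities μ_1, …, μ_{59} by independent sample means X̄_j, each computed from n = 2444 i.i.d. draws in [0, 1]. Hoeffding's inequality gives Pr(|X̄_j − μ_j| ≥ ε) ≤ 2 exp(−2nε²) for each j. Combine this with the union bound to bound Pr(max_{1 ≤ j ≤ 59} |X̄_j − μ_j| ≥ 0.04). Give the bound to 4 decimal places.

Per-experiment Hoeffding bound: 2·exp(−2·2444·0.04²) = 2·exp(−7.82080) = 0.0008026.
Union bound over 59 events: 59·0.0008026 = 0.04735.

0.0474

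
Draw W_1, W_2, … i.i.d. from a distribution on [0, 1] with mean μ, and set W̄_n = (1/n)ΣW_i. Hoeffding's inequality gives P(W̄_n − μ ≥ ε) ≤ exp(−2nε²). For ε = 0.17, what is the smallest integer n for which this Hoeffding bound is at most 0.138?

35

Require exp(−2nε²) ≤ 0.138, i.e. 2nε² ≥ ln(1/0.138) = 1.980502.
So n ≥ 1.980502 / (2·0.17²) = 34.265.
The smallest integer n is 35.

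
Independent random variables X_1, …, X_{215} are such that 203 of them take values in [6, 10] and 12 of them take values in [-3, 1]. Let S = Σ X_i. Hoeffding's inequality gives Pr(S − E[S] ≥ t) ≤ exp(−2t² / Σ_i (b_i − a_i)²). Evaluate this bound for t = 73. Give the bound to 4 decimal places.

Σ(b_i − a_i)² = 203·4² + 12·4² = 3440.
Exponent = 2·73² / 3440 = 3.09826.
Bound = exp(−3.09826) = 0.04513.

0.0451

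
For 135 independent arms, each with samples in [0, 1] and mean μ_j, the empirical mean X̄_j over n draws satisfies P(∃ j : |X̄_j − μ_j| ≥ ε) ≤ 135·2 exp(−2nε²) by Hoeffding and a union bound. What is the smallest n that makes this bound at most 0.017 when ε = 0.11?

Need 2·135·exp(−2nε²) ≤ 0.017, i.e. exp(−2nε²) ≤ 0.017/270.
So 2nε² ≥ ln(270/0.017) = 9.672964.
Hence n ≥ 9.672964/(2·0.11²) = 399.709.
The smallest integer n is 400.

400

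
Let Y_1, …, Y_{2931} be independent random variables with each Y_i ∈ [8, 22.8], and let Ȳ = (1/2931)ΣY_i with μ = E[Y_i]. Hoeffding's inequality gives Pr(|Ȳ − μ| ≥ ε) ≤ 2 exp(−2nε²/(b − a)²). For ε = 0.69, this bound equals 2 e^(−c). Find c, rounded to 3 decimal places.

12.742

c = 2nε²/(b − a)² = 2·2931·0.69² / 14.8² = 12.7415.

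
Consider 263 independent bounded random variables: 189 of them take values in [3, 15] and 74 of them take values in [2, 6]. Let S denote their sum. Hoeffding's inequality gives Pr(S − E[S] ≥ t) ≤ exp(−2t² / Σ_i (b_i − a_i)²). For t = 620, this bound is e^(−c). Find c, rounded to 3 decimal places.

27.070

Σ(b_i − a_i)² = 189·12² + 74·4² = 28400.
c = 2t² / 28400 = 2·620² / 28400 = 27.0704.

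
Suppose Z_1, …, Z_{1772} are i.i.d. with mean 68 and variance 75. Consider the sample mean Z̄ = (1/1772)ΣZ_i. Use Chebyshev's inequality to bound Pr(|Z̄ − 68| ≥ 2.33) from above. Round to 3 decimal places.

0.008

Var(Z̄) = Var(Z_i)/n = 75/1772 = 0.042325.
Chebyshev: Pr(|Z̄ − 68| ≥ 2.33) ≤ Var(Z̄)/(2.33)² = 75/(1772·2.33²) = 0.0078.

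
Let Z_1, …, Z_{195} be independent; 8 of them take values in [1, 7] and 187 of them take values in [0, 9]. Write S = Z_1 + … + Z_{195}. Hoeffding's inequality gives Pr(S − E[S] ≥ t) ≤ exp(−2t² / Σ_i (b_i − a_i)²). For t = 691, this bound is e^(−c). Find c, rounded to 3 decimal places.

61.870

Σ(b_i − a_i)² = 8·6² + 187·9² = 15435.
c = 2t² / 15435 = 2·691² / 15435 = 61.8699.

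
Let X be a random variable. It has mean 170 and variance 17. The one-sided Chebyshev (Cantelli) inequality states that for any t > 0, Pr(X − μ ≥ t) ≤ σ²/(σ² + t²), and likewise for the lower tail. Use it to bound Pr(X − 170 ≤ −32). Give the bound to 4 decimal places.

0.0163

Here σ² = 17 and t = 32, so σ² + t² = 1041.
Cantelli's bound: 17/1041 = 0.0163.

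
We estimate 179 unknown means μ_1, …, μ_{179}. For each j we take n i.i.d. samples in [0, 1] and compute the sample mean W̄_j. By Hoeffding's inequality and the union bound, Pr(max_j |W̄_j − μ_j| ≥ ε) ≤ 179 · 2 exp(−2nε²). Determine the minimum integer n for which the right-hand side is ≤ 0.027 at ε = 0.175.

155

Need 2·179·exp(−2nε²) ≤ 0.027, i.e. exp(−2nε²) ≤ 0.027/358.
So 2nε² ≥ ln(358/0.027) = 9.492451.
Hence n ≥ 9.492451/(2·0.175²) = 154.979.
The smallest integer n is 155.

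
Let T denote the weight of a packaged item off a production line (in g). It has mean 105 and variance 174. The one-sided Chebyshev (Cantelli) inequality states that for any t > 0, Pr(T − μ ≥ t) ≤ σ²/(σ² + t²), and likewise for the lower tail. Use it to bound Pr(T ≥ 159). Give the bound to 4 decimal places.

0.0563

Here σ² = 174 and t = 54, so σ² + t² = 3090.
Cantelli's bound: 174/3090 = 0.0563.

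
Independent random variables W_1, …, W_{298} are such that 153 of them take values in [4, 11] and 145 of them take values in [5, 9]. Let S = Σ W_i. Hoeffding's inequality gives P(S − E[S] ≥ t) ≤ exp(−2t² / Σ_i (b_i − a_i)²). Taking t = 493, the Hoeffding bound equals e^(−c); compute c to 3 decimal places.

49.516

Σ(b_i − a_i)² = 153·7² + 145·4² = 9817.
c = 2t² / 9817 = 2·493² / 9817 = 49.5159.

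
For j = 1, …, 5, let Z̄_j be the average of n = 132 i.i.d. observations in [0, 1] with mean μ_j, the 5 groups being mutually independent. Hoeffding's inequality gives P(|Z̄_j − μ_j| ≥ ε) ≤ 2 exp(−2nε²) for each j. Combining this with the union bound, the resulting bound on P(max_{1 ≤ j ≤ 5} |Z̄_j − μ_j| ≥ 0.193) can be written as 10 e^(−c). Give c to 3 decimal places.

Union bound over the 5 events: P(max_{1 ≤ j ≤ 5} |Z̄_j − μ_j| ≥ 0.193) ≤ 5·2·exp(−2nε²) = 10 exp(−2·132·0.193²).
So c = 2·132·0.193² = 9.8337.

9.834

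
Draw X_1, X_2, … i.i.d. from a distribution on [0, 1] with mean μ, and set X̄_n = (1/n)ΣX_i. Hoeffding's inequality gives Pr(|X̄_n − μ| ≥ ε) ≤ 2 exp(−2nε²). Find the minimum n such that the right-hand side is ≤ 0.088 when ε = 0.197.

41

Require 2·exp(−2nε²) ≤ 0.088, i.e. 2nε² ≥ ln(2/0.088) = 3.123566.
So n ≥ 3.123566 / (2·0.197²) = 40.243.
The smallest integer n is 41.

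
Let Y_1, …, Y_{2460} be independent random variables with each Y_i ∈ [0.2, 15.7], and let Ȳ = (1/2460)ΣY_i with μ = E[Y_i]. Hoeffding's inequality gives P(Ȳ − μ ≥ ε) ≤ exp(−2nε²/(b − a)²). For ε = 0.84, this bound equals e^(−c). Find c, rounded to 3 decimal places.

c = 2nε²/(b − a)² = 2·2460·0.84² / 15.5² = 14.4497.

14.450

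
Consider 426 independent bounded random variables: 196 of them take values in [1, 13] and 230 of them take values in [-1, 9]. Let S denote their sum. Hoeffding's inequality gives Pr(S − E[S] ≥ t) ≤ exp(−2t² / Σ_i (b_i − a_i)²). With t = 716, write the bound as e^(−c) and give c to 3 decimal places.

20.016

Σ(b_i − a_i)² = 196·12² + 230·10² = 51224.
c = 2t² / 51224 = 2·716² / 51224 = 20.0162.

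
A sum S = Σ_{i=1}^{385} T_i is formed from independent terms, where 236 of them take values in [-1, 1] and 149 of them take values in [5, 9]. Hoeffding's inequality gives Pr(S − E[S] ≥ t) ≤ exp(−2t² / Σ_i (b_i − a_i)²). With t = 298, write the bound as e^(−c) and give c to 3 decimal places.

53.368

Σ(b_i − a_i)² = 236·2² + 149·4² = 3328.
c = 2t² / 3328 = 2·298² / 3328 = 53.3678.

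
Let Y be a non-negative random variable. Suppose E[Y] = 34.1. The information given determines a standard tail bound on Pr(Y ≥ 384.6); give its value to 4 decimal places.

0.0887

Only the mean of a non-negative variable is known, so Markov's inequality is the applicable tail bound.
Markov's inequality: for a non-negative random variable, Pr(Y ≥ a) ≤ E[Y]/a.
Here E[Y] = 34.1 and a = 384.6, so the bound is 34.1/384.6 = 0.0887.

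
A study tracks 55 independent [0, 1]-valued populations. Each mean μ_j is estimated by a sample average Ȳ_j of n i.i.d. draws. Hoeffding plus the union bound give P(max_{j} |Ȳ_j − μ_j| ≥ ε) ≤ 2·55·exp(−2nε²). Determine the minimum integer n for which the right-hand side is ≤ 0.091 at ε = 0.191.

Need 2·55·exp(−2nε²) ≤ 0.091, i.e. exp(−2nε²) ≤ 0.091/110.
So 2nε² ≥ ln(110/0.091) = 7.097376.
Hence n ≥ 7.097376/(2·0.191²) = 97.275.
The smallest integer n is 98.

98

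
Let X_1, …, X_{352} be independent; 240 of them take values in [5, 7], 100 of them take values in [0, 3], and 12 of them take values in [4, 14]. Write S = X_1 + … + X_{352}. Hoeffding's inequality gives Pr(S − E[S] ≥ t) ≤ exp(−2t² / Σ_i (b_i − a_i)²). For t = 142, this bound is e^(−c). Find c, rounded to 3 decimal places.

13.179

Σ(b_i − a_i)² = 240·2² + 100·3² + 12·10² = 3060.
c = 2t² / 3060 = 2·142² / 3060 = 13.1791.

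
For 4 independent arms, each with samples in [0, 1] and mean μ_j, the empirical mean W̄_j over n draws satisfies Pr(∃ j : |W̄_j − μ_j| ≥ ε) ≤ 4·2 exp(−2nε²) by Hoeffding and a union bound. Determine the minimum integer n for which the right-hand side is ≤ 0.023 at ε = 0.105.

266

Need 2·4·exp(−2nε²) ≤ 0.023, i.e. exp(−2nε²) ≤ 0.023/8.
So 2nε² ≥ ln(8/0.023) = 5.851703.
Hence n ≥ 5.851703/(2·0.105²) = 265.383.
The smallest integer n is 266.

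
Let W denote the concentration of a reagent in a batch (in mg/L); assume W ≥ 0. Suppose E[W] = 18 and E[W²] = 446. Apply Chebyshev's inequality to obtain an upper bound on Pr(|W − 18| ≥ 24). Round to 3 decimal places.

Var(W) = E[W²] − (E[W])² = 446 − 324 = 122.
Chebyshev's inequality: Pr(|W − μ| ≥ t) ≤ Var(W)/t² = 122/576 = 0.2118.

0.212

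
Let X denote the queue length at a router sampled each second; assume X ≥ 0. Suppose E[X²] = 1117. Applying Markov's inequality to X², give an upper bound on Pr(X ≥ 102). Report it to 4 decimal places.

0.1074

Since X ≥ 0, the event {X ≥ 102} is the same as {X² ≥ 10404}.
Markov's inequality applied to X² gives Pr(X² ≥ 10404) ≤ E[X²]/10404 = 1117/10404 = 0.1074.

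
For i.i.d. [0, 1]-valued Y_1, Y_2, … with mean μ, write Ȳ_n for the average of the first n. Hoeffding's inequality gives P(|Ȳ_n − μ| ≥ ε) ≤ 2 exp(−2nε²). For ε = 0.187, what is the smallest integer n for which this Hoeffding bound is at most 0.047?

54

Require 2·exp(−2nε²) ≤ 0.047, i.e. 2nε² ≥ ln(2/0.047) = 3.750755.
So n ≥ 3.750755 / (2·0.187²) = 53.630.
The smallest integer n is 54.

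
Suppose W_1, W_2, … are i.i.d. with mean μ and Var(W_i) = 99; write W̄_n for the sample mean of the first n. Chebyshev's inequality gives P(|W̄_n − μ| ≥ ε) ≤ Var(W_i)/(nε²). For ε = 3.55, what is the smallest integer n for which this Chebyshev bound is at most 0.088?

90

Require 99/(n·3.55²) ≤ 0.088, i.e. n ≥ 99/(0.088·3.55²) = 89.268.
The smallest integer n is 90.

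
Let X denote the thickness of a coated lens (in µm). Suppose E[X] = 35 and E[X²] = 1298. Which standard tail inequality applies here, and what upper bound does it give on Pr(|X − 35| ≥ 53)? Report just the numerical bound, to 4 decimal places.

The first two moments determine the variance, so Chebyshev's inequality is the sharpest standard bound available.
Var(X) = E[X²] − (E[X])² = 1298 − 1225 = 73.
Chebyshev's inequality: Pr(|X − μ| ≥ t) ≤ Var(X)/t² = 73/2809 = 0.0260.

0.0260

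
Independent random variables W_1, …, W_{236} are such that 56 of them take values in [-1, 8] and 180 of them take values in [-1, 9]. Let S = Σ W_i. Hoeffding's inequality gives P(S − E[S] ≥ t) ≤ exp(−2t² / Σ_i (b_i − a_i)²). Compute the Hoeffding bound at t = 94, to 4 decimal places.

Σ(b_i − a_i)² = 56·9² + 180·10² = 22536.
Exponent = 2·94² / 22536 = 0.78417.
Bound = exp(−0.78417) = 0.45650.

0.4565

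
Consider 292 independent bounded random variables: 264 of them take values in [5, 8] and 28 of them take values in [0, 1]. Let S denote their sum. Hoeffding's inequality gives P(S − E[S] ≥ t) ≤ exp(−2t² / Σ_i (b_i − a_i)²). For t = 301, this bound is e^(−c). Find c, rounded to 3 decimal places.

Σ(b_i − a_i)² = 264·3² + 28·1² = 2404.
c = 2t² / 2404 = 2·301² / 2404 = 75.3752.

75.375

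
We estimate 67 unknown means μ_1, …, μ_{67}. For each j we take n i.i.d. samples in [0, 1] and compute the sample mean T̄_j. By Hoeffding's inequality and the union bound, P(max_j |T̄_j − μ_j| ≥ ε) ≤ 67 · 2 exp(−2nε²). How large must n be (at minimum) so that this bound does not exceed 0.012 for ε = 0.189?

Need 2·67·exp(−2nε²) ≤ 0.012, i.e. exp(−2nε²) ≤ 0.012/134.
So 2nε² ≥ ln(134/0.012) = 9.320688.
Hence n ≥ 9.320688/(2·0.189²) = 130.465.
The smallest integer n is 131.

131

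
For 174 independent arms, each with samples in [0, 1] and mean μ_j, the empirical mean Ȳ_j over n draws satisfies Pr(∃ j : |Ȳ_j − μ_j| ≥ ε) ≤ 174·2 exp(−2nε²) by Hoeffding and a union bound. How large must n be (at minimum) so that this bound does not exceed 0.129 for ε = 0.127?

Need 2·174·exp(−2nε²) ≤ 0.129, i.e. exp(−2nε²) ≤ 0.129/348.
So 2nε² ≥ ln(348/0.129) = 7.900145.
Hence n ≥ 7.900145/(2·0.127²) = 244.905.
The smallest integer n is 245.

245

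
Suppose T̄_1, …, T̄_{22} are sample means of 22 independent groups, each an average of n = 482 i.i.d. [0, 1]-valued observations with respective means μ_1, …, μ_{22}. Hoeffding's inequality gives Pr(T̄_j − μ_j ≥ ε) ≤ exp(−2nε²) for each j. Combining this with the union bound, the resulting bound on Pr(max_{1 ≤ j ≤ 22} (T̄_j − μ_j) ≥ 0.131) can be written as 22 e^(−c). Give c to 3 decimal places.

16.543

Union bound over the 22 events: Pr(max_{1 ≤ j ≤ 22} (T̄_j − μ_j) ≥ 0.131) ≤ 22·exp(−2nε²) = 22 exp(−2·482·0.131²).
So c = 2·482·0.131² = 16.5432.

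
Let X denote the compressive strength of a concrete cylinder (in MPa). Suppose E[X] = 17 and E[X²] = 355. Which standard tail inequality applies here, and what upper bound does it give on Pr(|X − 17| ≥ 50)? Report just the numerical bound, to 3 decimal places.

The first two moments determine the variance, so Chebyshev's inequality is the sharpest standard bound available.
Var(X) = E[X²] − (E[X])² = 355 − 289 = 66.
Chebyshev's inequality: Pr(|X − μ| ≥ t) ≤ Var(X)/t² = 66/2500 = 0.0264.

0.026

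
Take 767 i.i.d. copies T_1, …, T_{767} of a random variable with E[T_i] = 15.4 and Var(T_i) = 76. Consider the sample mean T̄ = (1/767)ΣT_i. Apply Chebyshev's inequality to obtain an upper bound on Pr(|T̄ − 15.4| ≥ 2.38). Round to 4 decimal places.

Var(T̄) = Var(T_i)/n = 76/767 = 0.099087.
Chebyshev: Pr(|T̄ − 15.4| ≥ 2.38) ≤ Var(T̄)/(2.38)² = 76/(767·2.38²) = 0.0175.

0.0175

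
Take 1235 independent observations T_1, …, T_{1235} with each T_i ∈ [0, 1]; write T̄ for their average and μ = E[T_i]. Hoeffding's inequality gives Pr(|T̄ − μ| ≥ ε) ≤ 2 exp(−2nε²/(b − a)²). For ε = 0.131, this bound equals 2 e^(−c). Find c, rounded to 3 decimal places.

c = 2nε²/(b − a)² = 2·1235·0.131² / 1² = 42.3877.

42.388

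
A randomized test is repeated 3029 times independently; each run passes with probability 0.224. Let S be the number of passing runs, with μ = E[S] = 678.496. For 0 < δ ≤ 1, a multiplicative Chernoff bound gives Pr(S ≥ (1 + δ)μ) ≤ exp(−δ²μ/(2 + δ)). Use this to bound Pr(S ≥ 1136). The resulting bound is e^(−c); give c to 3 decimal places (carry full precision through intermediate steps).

Write 1136 = (1 + δ)μ, so δ = 1136/678.496 − 1 = 0.6742914…
Then the exponent is δ²μ/(2 + δ) = (1136 − μ)² / (μ·(2 + δ)) = 115.354297.

115.354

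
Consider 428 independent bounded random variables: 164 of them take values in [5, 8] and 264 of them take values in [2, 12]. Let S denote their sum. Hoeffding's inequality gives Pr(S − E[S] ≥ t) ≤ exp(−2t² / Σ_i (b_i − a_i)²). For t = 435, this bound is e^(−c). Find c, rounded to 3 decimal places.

Σ(b_i − a_i)² = 164·3² + 264·10² = 27876.
c = 2t² / 27876 = 2·435² / 27876 = 13.5762.

13.576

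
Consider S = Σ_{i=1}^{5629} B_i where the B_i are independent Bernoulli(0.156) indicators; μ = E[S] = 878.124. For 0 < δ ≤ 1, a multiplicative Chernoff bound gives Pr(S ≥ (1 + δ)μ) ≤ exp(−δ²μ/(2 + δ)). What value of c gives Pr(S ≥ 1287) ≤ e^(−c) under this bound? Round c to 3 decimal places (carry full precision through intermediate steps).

77.215

Write 1287 = (1 + δ)μ, so δ = 1287/878.124 − 1 = 0.4656244…
Then the exponent is δ²μ/(2 + δ) = (1287 − μ)² / (μ·(2 + δ)) = 77.214785.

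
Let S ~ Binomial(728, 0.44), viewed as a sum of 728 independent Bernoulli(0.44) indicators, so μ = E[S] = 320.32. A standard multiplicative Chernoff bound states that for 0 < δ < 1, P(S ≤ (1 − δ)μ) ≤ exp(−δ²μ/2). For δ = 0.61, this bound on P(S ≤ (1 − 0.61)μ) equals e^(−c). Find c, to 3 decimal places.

59.596

c = δ²μ/2 = 0.61²·320.32/2 = 59.5955.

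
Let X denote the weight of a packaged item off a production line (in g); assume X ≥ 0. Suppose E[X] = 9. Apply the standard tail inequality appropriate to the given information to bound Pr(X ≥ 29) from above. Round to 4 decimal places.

0.3103

Only the mean of a non-negative variable is known, so Markov's inequality is the applicable tail bound.
Markov's inequality: for a non-negative random variable, Pr(X ≥ a) ≤ E[X]/a.
Here E[X] = 9 and a = 29, so the bound is 9/29 = 0.3103.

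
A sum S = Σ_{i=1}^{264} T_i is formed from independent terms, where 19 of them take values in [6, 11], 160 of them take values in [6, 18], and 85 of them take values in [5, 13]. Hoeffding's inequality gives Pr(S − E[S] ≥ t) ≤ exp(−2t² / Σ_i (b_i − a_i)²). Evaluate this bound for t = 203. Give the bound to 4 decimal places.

Σ(b_i − a_i)² = 19·5² + 160·12² + 85·8² = 28955.
Exponent = 2·203² / 28955 = 2.84642.
Bound = exp(−2.84642) = 0.05805.

0.0581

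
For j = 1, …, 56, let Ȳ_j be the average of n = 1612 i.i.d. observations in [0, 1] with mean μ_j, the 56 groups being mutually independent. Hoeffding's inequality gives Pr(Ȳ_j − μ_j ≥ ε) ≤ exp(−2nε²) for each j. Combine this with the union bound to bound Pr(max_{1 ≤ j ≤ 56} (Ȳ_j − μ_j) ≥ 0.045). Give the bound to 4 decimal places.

0.0818

Per-experiment Hoeffding bound: exp(−2·1612·0.045²) = exp(−6.52860) = 0.001461.
Union bound over 56 events: 56·0.001461 = 0.08182.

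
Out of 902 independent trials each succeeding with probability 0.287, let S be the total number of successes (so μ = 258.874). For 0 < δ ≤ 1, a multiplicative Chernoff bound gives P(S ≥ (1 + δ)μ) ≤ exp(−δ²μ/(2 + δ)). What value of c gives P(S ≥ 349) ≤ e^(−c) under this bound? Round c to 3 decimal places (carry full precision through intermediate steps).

13.362

Write 349 = (1 + δ)μ, so δ = 349/258.874 − 1 = 0.3481462…
Then the exponent is δ²μ/(2 + δ) = (349 − μ)² / (μ·(2 + δ)) = 13.362466.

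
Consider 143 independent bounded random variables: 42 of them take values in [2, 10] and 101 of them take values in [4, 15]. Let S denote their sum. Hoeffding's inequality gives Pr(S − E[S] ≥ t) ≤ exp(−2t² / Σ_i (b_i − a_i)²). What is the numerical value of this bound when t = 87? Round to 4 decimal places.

Σ(b_i − a_i)² = 42·8² + 101·11² = 14909.
Exponent = 2·87² / 14909 = 1.01536.
Bound = exp(−1.01536) = 0.36227.

0.3623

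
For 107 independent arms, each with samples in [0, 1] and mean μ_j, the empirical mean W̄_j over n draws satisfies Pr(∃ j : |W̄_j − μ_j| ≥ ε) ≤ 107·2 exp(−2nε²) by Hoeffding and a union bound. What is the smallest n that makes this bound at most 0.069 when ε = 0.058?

Need 2·107·exp(−2nε²) ≤ 0.069, i.e. exp(−2nε²) ≤ 0.069/214.
So 2nε² ≥ ln(214/0.069) = 8.039625.
Hence n ≥ 8.039625/(2·0.058²) = 1194.950.
The smallest integer n is 1195.

1195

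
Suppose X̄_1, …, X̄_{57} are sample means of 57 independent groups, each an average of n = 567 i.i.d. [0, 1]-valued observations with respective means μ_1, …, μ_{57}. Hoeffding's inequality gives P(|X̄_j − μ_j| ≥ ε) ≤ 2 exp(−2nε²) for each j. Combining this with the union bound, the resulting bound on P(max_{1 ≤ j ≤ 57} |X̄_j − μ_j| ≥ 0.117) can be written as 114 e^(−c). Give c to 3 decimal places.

Union bound over the 57 events: P(max_{1 ≤ j ≤ 57} |X̄_j − μ_j| ≥ 0.117) ≤ 57·2·exp(−2nε²) = 114 exp(−2·567·0.117²).
So c = 2·567·0.117² = 15.5233.

15.523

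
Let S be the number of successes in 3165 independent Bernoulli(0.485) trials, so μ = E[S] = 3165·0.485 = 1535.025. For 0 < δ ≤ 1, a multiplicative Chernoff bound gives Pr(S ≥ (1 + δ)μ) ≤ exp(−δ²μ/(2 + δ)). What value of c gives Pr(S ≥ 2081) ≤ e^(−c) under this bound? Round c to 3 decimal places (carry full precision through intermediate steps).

Write 2081 = (1 + δ)μ, so δ = 2081/1535.025 − 1 = 0.3556782…
Then the exponent is δ²μ/(2 + δ) = (2081 − μ)² / (μ·(2 + δ)) = 82.435465.

82.435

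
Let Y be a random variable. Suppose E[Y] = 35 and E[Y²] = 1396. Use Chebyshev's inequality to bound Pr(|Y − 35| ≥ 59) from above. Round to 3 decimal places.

0.049

Var(Y) = E[Y²] − (E[Y])² = 1396 − 1225 = 171.
Chebyshev's inequality: Pr(|Y − μ| ≥ t) ≤ Var(Y)/t² = 171/3481 = 0.0491.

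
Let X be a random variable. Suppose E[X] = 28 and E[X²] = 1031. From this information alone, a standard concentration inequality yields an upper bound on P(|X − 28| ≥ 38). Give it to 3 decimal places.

The first two moments determine the variance, so Chebyshev's inequality is the sharpest standard bound available.
Var(X) = E[X²] − (E[X])² = 1031 − 784 = 247.
Chebyshev's inequality: P(|X − μ| ≥ t) ≤ Var(X)/t² = 247/1444 = 0.1711.

0.171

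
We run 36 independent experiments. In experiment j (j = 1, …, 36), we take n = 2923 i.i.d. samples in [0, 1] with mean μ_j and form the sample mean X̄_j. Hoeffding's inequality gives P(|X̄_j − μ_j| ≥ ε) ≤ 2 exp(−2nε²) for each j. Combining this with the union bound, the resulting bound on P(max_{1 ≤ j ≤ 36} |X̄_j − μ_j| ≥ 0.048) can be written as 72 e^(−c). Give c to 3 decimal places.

13.469

Union bound over the 36 events: P(max_{1 ≤ j ≤ 36} |X̄_j − μ_j| ≥ 0.048) ≤ 36·2·exp(−2nε²) = 72 exp(−2·2923·0.048²).
So c = 2·2923·0.048² = 13.4692.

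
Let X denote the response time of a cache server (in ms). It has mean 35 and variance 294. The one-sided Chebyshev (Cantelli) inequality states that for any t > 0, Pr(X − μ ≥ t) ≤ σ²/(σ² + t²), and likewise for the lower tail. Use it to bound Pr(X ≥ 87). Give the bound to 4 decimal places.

Here σ² = 294 and t = 52, so σ² + t² = 2998.
Cantelli's bound: 294/2998 = 0.0981.

0.0981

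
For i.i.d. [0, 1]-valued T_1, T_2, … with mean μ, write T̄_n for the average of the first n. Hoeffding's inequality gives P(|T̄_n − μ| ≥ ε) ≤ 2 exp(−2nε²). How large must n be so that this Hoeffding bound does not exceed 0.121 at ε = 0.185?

Require 2·exp(−2nε²) ≤ 0.121, i.e. 2nε² ≥ ln(2/0.121) = 2.805112.
So n ≥ 2.805112 / (2·0.185²) = 40.980.
The smallest integer n is 41.

41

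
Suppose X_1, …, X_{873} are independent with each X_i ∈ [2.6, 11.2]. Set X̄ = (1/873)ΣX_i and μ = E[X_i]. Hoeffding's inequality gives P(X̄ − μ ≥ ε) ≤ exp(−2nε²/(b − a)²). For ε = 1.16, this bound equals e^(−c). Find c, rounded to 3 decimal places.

31.766

c = 2nε²/(b − a)² = 2·873·1.16² / 8.6² = 31.7661.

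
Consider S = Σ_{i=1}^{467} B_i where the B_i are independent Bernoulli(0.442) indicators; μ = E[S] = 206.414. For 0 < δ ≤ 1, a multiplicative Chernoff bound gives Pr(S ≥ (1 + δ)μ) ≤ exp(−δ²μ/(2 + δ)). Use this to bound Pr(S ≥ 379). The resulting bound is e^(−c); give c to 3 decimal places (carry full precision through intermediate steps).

Write 379 = (1 + δ)μ, so δ = 379/206.414 − 1 = 0.8361158…
Then the exponent is δ²μ/(2 + δ) = (379 − μ)² / (μ·(2 + δ)) = 50.880108.

50.880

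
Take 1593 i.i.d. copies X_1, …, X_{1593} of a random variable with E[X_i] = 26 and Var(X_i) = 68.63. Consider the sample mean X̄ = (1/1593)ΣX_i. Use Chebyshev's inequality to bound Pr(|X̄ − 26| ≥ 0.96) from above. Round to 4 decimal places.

Var(X̄) = Var(X_i)/n = 68.63/1593 = 0.043082.
Chebyshev: Pr(|X̄ − 26| ≥ 0.96) ≤ Var(X̄)/(0.96)² = 68.63/(1593·0.96²) = 0.0467.

0.0467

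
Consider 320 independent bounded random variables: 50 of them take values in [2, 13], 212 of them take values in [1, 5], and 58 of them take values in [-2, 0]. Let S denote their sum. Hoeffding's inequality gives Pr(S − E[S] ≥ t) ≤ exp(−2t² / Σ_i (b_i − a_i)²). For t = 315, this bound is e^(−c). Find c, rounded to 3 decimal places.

20.514

Σ(b_i − a_i)² = 50·11² + 212·4² + 58·2² = 9674.
c = 2t² / 9674 = 2·315² / 9674 = 20.5137.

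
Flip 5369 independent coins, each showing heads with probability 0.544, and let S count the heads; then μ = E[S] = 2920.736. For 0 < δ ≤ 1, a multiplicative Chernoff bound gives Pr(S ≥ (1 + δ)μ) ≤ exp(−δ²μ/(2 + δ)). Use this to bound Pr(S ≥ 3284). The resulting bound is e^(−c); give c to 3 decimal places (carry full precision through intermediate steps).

21.268

Write 3284 = (1 + δ)μ, so δ = 3284/2920.736 − 1 = 0.1243741…
Then the exponent is δ²μ/(2 + δ) = (3284 − μ)² / (μ·(2 + δ)) = 21.267743.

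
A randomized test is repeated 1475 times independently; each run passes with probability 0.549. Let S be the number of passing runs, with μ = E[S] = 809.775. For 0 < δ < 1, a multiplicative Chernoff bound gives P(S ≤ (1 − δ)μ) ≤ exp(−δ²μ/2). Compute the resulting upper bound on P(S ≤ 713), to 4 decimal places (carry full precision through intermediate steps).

Write 713 = (1 − δ)μ, so δ = 1 − 713/809.775 = 0.1195085…
Then the exponent is δ²μ/2 = (μ − 713)²/(2μ) = 5.782718.
Bound = exp(−5.782718) = 0.00308.

0.0031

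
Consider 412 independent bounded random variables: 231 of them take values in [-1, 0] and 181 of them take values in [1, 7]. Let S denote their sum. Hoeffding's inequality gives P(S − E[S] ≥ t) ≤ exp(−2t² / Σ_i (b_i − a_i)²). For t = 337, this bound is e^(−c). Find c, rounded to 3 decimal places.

33.665

Σ(b_i − a_i)² = 231·1² + 181·6² = 6747.
c = 2t² / 6747 = 2·337² / 6747 = 33.6650.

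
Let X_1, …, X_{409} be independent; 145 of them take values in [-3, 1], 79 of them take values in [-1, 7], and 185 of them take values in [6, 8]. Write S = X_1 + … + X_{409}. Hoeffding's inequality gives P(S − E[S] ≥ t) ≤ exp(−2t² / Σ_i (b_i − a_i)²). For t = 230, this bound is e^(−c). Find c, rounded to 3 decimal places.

Σ(b_i − a_i)² = 145·4² + 79·8² + 185·2² = 8116.
c = 2t² / 8116 = 2·230² / 8116 = 13.0360.

13.036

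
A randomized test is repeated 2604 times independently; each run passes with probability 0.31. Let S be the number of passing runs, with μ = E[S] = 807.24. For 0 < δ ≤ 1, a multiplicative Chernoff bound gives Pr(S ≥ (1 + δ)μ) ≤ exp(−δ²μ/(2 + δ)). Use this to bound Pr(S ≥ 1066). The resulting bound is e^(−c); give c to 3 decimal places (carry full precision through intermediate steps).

35.744

Write 1066 = (1 + δ)μ, so δ = 1066/807.24 − 1 = 0.320549…
Then the exponent is δ²μ/(2 + δ) = (1066 − μ)² / (μ·(2 + δ)) = 35.743812.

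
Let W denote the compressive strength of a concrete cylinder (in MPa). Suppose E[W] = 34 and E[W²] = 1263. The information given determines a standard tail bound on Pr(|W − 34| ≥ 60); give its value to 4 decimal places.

0.0297

The first two moments determine the variance, so Chebyshev's inequality is the sharpest standard bound available.
Var(W) = E[W²] − (E[W])² = 1263 − 1156 = 107.
Chebyshev's inequality: Pr(|W − μ| ≥ t) ≤ Var(W)/t² = 107/3600 = 0.0297.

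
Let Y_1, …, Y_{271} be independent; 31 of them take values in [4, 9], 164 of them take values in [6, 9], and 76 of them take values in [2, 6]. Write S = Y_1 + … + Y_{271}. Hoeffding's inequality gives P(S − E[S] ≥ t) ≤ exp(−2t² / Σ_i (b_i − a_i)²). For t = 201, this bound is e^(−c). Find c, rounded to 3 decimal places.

Σ(b_i − a_i)² = 31·5² + 164·3² + 76·4² = 3467.
c = 2t² / 3467 = 2·201² / 3467 = 23.3060.

23.306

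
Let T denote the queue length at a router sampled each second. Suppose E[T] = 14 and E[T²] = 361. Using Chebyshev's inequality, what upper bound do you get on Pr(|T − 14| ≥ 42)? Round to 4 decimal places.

Var(T) = E[T²] − (E[T])² = 361 − 196 = 165.
Chebyshev's inequality: Pr(|T − μ| ≥ t) ≤ Var(T)/t² = 165/1764 = 0.0935.

0.0935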